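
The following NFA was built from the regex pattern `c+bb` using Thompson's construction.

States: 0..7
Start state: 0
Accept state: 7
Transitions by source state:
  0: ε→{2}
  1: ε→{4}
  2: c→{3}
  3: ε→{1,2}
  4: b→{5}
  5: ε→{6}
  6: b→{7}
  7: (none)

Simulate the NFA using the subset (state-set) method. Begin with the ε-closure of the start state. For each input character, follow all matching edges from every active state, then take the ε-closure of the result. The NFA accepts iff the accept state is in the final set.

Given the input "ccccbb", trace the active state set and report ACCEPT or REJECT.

start: ε-closure({0}) = {0,2}
'c' @ 1: {1,2,3,4}
'c' @ 2: {1,2,3,4}
'c' @ 3: {1,2,3,4}
'c' @ 4: {1,2,3,4}
'b' @ 5: {5,6}
'b' @ 6: {7}  (accept∈set)
end set {7} — state 7 in

Answer: ACCEPT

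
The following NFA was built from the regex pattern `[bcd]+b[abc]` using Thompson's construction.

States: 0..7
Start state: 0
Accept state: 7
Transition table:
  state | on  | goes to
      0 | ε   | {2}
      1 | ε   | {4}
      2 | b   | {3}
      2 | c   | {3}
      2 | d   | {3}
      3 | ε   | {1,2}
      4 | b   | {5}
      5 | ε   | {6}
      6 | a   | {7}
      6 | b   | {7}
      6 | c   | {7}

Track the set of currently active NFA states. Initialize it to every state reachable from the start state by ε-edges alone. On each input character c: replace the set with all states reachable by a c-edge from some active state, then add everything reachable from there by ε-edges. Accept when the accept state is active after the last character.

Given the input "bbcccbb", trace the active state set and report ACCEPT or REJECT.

Answer: ACCEPT

Trace:
start: ε-closure({0}) = {0,2}
'b' @ 1: {1,2,3,4}
'b' @ 2: {1,2,3,4,5,6}
'c' @ 3: {1,2,3,4,7}  [accepting]
'c' @ 4: {1,2,3,4}
'c' @ 5: {1,2,3,4}
'b' @ 6: {1,2,3,4,5,6}
'b' @ 7: {1,2,3,4,5,6,7}  [accepting]
after full input: {1,2,3,4,5,6,7}  (accept=7 in)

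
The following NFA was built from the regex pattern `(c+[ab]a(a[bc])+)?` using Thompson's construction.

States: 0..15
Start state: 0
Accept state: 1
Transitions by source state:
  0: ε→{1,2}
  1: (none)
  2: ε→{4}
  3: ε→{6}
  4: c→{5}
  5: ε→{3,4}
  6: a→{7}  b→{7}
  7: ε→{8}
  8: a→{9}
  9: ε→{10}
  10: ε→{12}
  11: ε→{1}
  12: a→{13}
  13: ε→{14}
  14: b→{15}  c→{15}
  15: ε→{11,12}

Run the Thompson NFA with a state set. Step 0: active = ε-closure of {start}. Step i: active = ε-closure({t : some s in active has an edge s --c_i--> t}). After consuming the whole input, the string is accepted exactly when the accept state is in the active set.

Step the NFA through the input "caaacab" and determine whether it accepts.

Answer: ACCEPT

Trace:
start: ε-closure({0}) = {0,1,2,4}
'c' @ 1: {3,4,5,6}
'a' @ 2: {7,8}
'a' @ 3: {9,10,12}
'a' @ 4: {13,14}
'c' @ 5: {1,11,12,15}  ✓accept
'a' @ 6: {13,14}
'b' @ 7: {1,11,12,15}  ✓accept
final: {1,11,12,15}; accept 1 in set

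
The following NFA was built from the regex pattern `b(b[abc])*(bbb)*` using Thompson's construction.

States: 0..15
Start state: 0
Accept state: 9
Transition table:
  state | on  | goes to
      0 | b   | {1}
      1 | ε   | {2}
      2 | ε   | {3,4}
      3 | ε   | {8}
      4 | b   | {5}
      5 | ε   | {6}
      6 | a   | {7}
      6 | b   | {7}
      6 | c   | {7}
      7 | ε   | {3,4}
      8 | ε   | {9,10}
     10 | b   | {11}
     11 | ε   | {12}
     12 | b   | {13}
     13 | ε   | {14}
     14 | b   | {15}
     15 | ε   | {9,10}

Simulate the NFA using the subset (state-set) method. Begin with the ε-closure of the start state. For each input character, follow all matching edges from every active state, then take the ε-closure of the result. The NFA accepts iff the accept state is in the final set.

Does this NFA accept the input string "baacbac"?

Answer: REJECT

Derivation:
start: ε-closure({0}) = {0}
'b' @ 1: {1,2,3,4,8,9,10}  ✓accept
'a' @ 2: {}  — state set empty
rest 'acbac' ignored (set empty)
final: {}; accept 9 not in set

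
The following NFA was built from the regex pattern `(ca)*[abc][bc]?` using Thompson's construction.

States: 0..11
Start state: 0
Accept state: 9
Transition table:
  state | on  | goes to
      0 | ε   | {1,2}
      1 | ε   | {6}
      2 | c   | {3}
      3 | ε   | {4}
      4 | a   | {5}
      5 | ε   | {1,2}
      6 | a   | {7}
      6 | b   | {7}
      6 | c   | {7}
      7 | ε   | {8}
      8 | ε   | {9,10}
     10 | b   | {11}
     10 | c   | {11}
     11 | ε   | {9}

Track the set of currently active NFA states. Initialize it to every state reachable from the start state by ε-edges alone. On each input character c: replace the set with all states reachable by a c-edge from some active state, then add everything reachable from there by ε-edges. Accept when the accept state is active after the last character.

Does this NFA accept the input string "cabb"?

Answer: ACCEPT

Trace:
initial (ε-close {0}): {0,1,2,6}
'c' @ 1: {3,4,7,8,9,10}  (accept∈set)
'a' @ 2: {1,2,5,6}
'b' @ 3: {7,8,9,10}  (accept∈set)
'b' @ 4: {9,11}  (accept∈set)
final: {9,11}; accept 9 in set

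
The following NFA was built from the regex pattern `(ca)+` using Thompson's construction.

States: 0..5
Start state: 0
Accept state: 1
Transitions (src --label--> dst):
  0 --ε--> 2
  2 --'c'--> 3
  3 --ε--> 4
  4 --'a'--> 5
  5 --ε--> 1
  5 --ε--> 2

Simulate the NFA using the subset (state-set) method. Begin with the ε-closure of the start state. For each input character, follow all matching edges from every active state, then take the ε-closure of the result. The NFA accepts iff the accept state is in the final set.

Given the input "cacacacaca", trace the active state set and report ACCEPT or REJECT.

start: ε-closure({0}) = {0,2}
'c' @ 1: {3,4}
'a' @ 2: {1,2,5}  (accept∈set)
'c' @ 3: {3,4}
'a' @ 4: {1,2,5}  (accept∈set)
'c' @ 5: {3,4}
'a' @ 6: {1,2,5}  (accept∈set)
'c' @ 7: {3,4}
'a' @ 8: {1,2,5}  (accept∈set)
'c' @ 9: {3,4}
'a' @ 10: {1,2,5}  (accept∈set)
after full input: {1,2,5}  (accept=1 in)

Answer: ACCEPT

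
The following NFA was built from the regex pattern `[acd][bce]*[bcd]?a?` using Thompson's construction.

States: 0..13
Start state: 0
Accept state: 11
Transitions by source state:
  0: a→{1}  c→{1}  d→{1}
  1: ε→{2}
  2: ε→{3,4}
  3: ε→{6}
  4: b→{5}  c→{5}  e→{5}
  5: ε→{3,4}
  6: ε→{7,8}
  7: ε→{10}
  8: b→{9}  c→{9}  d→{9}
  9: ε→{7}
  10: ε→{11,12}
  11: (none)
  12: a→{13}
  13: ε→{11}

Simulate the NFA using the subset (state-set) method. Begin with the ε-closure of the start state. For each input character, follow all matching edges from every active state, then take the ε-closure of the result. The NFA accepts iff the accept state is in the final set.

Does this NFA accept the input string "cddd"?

Answer: REJECT

Derivation:
initial (ε-close {0}): {0}
'c' @ 1: {1,2,3,4,6,7,8,10,11,12}  ✓accept
'd' @ 2: {7,9,10,11,12}  ✓accept
'd' @ 3: {}  — state set empty
rest 'd' ignored (set empty)
after full input: {}  (accept=11 not in)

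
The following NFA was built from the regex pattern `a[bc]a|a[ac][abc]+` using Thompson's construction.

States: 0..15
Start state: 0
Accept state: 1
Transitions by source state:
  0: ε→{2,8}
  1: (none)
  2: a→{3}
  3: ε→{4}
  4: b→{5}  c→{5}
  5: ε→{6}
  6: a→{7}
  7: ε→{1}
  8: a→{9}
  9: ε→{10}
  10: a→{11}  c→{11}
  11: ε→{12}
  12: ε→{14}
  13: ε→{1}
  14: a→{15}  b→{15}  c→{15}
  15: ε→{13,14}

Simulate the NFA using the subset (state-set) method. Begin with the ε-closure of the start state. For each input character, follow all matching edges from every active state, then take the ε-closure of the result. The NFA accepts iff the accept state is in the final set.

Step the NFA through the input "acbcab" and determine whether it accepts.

Answer: ACCEPT

Derivation:
S₀ = ε-closure({0}) = {0,2,8}
'a' @ 1: {3,4,9,10}
'c' @ 2: {5,6,11,12,14}
'b' @ 3: {1,13,14,15}  ✓accept
'c' @ 4: {1,13,14,15}  ✓accept
'a' @ 5: {1,13,14,15}  ✓accept
'b' @ 6: {1,13,14,15}  ✓accept
end set {1,13,14,15} — state 1 in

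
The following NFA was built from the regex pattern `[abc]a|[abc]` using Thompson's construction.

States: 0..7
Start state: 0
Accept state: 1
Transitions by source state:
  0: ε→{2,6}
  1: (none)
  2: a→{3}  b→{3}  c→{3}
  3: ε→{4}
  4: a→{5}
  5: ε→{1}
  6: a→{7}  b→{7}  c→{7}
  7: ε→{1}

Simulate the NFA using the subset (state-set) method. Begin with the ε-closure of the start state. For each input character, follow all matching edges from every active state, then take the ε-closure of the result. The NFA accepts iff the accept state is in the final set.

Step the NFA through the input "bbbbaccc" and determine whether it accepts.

Answer: REJECT

Steps:
initial (ε-close {0}): {0,2,6}
'b' @ 1: {1,3,4,7}  (accept∈set)
'b' @ 2: {}  — state set empty
rest 'bbaccc' ignored (set empty)
after full input: {}  (accept=1 not in)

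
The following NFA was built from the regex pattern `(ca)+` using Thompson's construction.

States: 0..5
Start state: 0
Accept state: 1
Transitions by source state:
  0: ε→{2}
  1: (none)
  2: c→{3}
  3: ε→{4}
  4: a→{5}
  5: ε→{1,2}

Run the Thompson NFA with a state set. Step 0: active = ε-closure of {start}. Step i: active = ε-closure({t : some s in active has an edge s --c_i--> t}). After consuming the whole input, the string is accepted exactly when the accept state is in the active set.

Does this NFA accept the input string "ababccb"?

initial (ε-close {0}): {0,2}
'a' @ 1: {}  — state set empty
rest 'babccb' ignored (set empty)
final: {}; accept 1 not in set

Answer: REJECT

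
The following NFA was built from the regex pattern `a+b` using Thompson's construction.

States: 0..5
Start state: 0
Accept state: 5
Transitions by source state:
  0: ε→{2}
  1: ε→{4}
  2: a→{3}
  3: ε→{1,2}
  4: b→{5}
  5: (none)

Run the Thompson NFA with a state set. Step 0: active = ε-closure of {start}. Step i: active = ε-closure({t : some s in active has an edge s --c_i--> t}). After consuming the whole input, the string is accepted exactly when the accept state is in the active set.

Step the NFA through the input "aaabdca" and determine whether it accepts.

S₀ = ε-closure({0}) = {0,2}
'a' @ 1: {1,2,3,4}
'a' @ 2: {1,2,3,4}
'a' @ 3: {1,2,3,4}
'b' @ 4: {5}  (accept∈set)
'd' @ 5: {}  — state set empty
rest 'ca' ignored (set empty)
after full input: {}  (accept=5 not in)

Answer: REJECT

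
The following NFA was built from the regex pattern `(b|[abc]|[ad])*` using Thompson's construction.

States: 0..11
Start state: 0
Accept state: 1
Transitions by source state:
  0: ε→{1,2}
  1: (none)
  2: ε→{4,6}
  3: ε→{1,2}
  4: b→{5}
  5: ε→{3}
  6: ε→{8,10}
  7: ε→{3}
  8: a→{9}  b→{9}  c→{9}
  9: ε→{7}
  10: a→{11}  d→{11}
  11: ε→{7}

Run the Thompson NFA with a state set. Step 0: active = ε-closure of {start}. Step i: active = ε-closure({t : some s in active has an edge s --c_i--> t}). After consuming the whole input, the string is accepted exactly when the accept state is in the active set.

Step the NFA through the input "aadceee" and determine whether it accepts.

start: ε-closure({0}) = {0,1,2,4,6,8,10}
'a' @ 1: {1,2,3,4,6,7,8,9,10,11}  [accepting]
'a' @ 2: {1,2,3,4,6,7,8,9,10,11}  [accepting]
'd' @ 3: {1,2,3,4,6,7,8,10,11}  [accepting]
'c' @ 4: {1,2,3,4,6,7,8,9,10}  [accepting]
'e' @ 5: {}  — dead — no transitions
rest 'ee' ignored (set empty)
final: {}; accept 1 not in set

Answer: REJECT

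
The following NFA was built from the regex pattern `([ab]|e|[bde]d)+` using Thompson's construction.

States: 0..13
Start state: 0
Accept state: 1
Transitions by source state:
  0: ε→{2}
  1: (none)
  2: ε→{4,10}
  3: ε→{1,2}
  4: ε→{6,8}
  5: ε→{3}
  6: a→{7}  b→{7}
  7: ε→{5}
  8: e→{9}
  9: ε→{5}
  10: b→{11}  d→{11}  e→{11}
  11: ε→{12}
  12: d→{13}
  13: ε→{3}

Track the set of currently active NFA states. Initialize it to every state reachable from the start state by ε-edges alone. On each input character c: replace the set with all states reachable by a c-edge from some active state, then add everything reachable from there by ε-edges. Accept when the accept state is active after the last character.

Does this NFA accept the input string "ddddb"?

Answer: ACCEPT

Steps:
initial (ε-close {0}): {0,2,4,6,8,10}
'd' @ 1: {11,12}
'd' @ 2: {1,2,3,4,6,8,10,13}  [accepting]
'd' @ 3: {11,12}
'd' @ 4: {1,2,3,4,6,8,10,13}  [accepting]
'b' @ 5: {1,2,3,4,5,6,7,8,10,11,12}  [accepting]
final: {1,2,3,4,5,6,7,8,10,11,12}; accept 1 in set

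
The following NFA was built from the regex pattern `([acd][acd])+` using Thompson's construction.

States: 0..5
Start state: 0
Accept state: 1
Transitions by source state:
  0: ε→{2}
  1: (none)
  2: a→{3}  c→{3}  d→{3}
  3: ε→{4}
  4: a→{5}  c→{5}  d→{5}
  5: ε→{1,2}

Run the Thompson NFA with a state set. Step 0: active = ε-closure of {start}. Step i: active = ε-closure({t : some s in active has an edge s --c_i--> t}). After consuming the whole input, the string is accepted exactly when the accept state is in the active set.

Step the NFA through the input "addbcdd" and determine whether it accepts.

initial (ε-close {0}): {0,2}
'a' @ 1: {3,4}
'd' @ 2: {1,2,5}  [accepting]
'd' @ 3: {3,4}
'b' @ 4: {}  — no active states
rest 'cdd' ignored (set empty)
end set {} — state 1 not in

Answer: REJECT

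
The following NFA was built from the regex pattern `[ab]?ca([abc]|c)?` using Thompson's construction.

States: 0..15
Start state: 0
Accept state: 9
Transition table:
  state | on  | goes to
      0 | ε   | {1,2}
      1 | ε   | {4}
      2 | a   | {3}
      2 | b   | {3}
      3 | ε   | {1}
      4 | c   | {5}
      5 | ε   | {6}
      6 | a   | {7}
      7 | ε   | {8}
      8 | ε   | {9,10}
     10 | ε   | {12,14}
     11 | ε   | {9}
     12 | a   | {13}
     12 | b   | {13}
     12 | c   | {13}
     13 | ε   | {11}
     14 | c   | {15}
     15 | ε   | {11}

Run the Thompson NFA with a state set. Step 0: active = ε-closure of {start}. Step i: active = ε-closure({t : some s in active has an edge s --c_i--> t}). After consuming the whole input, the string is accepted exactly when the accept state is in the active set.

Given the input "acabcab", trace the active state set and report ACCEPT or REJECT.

S₀ = ε-closure({0}) = {0,1,2,4}
'a' @ 1: {1,3,4}
'c' @ 2: {5,6}
'a' @ 3: {7,8,9,10,12,14}  [accepting]
'b' @ 4: {9,11,13}  [accepting]
'c' @ 5: {}  — state set empty
rest 'ab' ignored (set empty)
end set {} — state 9 not in

Answer: REJECT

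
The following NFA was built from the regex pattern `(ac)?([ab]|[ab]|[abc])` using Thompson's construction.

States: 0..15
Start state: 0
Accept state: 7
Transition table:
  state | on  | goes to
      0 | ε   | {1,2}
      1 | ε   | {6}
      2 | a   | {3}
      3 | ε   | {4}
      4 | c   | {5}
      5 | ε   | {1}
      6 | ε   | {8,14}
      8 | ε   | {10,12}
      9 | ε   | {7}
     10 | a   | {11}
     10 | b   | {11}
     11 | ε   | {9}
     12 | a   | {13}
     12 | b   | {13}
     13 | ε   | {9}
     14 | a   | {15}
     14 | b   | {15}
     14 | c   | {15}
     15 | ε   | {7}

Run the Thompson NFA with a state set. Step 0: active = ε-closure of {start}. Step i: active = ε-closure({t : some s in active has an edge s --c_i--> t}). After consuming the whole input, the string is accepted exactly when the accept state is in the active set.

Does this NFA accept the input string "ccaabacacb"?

initial (ε-close {0}): {0,1,2,6,8,10,12,14}
'c' @ 1: {7,15}  [accepting]
'c' @ 2: {}  — no active states
rest 'aabacacb' ignored (set empty)
after full input: {}  (accept=7 not in)

Answer: REJECT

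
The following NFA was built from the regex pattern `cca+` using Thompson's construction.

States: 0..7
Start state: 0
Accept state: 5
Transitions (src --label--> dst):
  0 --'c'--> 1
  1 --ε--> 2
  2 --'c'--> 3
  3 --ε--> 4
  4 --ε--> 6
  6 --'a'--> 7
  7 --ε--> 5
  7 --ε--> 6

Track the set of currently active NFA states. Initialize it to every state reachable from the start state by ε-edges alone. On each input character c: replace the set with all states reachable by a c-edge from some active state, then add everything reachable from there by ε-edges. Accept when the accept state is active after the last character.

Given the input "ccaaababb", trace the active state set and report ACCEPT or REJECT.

start: ε-closure({0}) = {0}
'c' @ 1: {1,2}
'c' @ 2: {3,4,6}
'a' @ 3: {5,6,7}  ✓accept
'a' @ 4: {5,6,7}  ✓accept
'a' @ 5: {5,6,7}  ✓accept
'b' @ 6: {}  — state set empty
rest 'abb' ignored (set empty)
end set {} — state 5 not in

Answer: REJECT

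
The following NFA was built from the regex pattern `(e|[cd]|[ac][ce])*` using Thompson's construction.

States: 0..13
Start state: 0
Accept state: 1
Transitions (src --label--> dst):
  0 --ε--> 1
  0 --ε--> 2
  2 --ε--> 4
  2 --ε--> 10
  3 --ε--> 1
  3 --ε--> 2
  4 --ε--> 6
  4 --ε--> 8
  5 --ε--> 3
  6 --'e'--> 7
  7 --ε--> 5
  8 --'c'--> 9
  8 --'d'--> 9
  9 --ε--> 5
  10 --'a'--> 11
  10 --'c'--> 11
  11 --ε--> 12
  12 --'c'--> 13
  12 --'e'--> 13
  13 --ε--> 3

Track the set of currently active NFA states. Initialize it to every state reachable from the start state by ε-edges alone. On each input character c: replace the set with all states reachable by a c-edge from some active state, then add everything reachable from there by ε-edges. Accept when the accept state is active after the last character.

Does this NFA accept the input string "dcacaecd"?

Answer: ACCEPT

Steps:
start: ε-closure({0}) = {0,1,2,4,6,8,10}
'd' @ 1: {1,2,3,4,5,6,8,9,10}  [accepting]
'c' @ 2: {1,2,3,4,5,6,8,9,10,11,12}  [accepting]
'a' @ 3: {11,12}
'c' @ 4: {1,2,3,4,6,8,10,13}  [accepting]
'a' @ 5: {11,12}
'e' @ 6: {1,2,3,4,6,8,10,13}  [accepting]
'c' @ 7: {1,2,3,4,5,6,8,9,10,11,12}  [accepting]
'd' @ 8: {1,2,3,4,5,6,8,9,10}  [accepting]
after full input: {1,2,3,4,5,6,8,9,10}  (accept=1 in)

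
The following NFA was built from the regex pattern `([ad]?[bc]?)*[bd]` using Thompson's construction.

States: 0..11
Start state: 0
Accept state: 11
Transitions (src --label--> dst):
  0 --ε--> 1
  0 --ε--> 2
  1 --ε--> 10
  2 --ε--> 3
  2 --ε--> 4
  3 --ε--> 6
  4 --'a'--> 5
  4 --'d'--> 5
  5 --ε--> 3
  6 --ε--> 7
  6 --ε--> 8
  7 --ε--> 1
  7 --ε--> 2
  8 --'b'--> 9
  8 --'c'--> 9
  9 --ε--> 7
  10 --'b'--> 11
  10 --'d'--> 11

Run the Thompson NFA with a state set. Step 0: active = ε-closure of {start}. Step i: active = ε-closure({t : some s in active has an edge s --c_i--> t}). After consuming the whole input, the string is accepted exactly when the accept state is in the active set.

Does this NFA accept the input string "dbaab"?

Answer: ACCEPT

Steps:
S₀ = ε-closure({0}) = {0,1,2,3,4,6,7,8,10}
'd' @ 1: {1,2,3,4,5,6,7,8,10,11}  (accept∈set)
'b' @ 2: {1,2,3,4,6,7,8,9,10,11}  (accept∈set)
'a' @ 3: {1,2,3,4,5,6,7,8,10}
'a' @ 4: {1,2,3,4,5,6,7,8,10}
'b' @ 5: {1,2,3,4,6,7,8,9,10,11}  (accept∈set)
after full input: {1,2,3,4,6,7,8,9,10,11}  (accept=11 in)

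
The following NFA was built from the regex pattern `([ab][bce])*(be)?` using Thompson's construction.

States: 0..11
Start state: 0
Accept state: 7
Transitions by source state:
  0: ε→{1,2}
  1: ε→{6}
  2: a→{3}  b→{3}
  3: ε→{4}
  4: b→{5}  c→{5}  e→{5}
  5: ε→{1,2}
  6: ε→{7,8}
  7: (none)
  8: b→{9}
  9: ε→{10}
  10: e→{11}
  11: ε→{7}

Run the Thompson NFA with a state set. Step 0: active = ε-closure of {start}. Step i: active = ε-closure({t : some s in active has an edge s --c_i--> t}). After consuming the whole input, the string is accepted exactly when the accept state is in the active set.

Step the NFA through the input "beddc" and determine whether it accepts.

S₀ = ε-closure({0}) = {0,1,2,6,7,8}
'b' @ 1: {3,4,9,10}
'e' @ 2: {1,2,5,6,7,8,11}  (accept∈set)
'd' @ 3: {}  — state set empty
rest 'dc' ignored (set empty)
end set {} — state 7 not in

Answer: REJECT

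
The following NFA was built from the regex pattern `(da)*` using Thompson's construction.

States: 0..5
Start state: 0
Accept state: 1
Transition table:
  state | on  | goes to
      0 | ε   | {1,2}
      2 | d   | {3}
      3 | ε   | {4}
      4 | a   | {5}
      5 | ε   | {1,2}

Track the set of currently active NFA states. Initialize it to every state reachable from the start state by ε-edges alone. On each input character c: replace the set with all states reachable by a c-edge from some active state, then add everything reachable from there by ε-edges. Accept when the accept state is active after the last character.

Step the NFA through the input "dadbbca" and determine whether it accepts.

Answer: REJECT

Steps:
initial (ε-close {0}): {0,1,2}
'd' @ 1: {3,4}
'a' @ 2: {1,2,5}  ✓accept
'd' @ 3: {3,4}
'b' @ 4: {}  — dead — no transitions
rest 'bca' ignored (set empty)
final: {}; accept 1 not in set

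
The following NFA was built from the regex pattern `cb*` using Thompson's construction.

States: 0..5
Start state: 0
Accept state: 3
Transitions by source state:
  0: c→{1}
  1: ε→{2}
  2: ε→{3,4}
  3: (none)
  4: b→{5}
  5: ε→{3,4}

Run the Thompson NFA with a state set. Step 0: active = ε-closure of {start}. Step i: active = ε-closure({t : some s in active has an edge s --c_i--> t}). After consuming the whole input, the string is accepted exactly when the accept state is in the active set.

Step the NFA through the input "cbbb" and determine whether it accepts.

Answer: ACCEPT

Derivation:
S₀ = ε-closure({0}) = {0}
'c' @ 1: {1,2,3,4}  [accepting]
'b' @ 2: {3,4,5}  [accepting]
'b' @ 3: {3,4,5}  [accepting]
'b' @ 4: {3,4,5}  [accepting]
final: {3,4,5}; accept 3 in set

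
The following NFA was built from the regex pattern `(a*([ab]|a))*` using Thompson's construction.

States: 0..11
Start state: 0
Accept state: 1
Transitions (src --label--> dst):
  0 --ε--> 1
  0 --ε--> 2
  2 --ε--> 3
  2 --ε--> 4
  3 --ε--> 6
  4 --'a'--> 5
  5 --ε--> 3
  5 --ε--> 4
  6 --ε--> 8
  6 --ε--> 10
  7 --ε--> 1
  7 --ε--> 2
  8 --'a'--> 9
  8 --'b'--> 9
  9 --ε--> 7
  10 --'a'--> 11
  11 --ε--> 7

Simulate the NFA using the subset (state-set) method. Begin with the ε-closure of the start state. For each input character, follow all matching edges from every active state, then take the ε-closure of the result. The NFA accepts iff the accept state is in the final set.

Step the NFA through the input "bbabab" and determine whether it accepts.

Answer: ACCEPT

Steps:
initial (ε-close {0}): {0,1,2,3,4,6,8,10}
'b' @ 1: {1,2,3,4,6,7,8,9,10}  (accept∈set)
'b' @ 2: {1,2,3,4,6,7,8,9,10}  (accept∈set)
'a' @ 3: {1,2,3,4,5,6,7,8,9,10,11}  (accept∈set)
'b' @ 4: {1,2,3,4,6,7,8,9,10}  (accept∈set)
'a' @ 5: {1,2,3,4,5,6,7,8,9,10,11}  (accept∈set)
'b' @ 6: {1,2,3,4,6,7,8,9,10}  (accept∈set)
end set {1,2,3,4,6,7,8,9,10} — state 1 in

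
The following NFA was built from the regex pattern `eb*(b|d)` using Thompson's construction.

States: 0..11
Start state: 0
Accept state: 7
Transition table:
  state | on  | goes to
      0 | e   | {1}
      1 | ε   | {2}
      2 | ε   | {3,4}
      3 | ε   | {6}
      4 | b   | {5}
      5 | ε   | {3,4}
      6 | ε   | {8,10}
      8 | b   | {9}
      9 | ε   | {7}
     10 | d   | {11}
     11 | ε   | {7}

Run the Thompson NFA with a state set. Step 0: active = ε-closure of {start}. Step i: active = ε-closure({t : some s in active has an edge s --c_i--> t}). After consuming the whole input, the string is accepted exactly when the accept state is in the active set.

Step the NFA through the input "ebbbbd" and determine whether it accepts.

initial (ε-close {0}): {0}
'e' @ 1: {1,2,3,4,6,8,10}
'b' @ 2: {3,4,5,6,7,8,9,10}  ✓accept
'b' @ 3: {3,4,5,6,7,8,9,10}  ✓accept
'b' @ 4: {3,4,5,6,7,8,9,10}  ✓accept
'b' @ 5: {3,4,5,6,7,8,9,10}  ✓accept
'd' @ 6: {7,11}  ✓accept
end set {7,11} — state 7 in

Answer: ACCEPT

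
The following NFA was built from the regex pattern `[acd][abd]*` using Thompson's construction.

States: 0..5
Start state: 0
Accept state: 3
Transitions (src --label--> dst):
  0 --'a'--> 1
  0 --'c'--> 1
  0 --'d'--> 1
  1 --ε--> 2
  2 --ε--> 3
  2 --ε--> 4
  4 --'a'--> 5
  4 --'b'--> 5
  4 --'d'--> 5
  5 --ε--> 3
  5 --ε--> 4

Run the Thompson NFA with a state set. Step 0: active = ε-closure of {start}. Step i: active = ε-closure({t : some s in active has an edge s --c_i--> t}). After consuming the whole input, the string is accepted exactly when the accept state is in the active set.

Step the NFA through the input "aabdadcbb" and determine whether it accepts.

initial (ε-close {0}): {0}
'a' @ 1: {1,2,3,4}  [accepting]
'a' @ 2: {3,4,5}  [accepting]
'b' @ 3: {3,4,5}  [accepting]
'd' @ 4: {3,4,5}  [accepting]
'a' @ 5: {3,4,5}  [accepting]
'd' @ 6: {3,4,5}  [accepting]
'c' @ 7: {}  — no active states
rest 'bb' ignored (set empty)
final: {}; accept 3 not in set

Answer: REJECT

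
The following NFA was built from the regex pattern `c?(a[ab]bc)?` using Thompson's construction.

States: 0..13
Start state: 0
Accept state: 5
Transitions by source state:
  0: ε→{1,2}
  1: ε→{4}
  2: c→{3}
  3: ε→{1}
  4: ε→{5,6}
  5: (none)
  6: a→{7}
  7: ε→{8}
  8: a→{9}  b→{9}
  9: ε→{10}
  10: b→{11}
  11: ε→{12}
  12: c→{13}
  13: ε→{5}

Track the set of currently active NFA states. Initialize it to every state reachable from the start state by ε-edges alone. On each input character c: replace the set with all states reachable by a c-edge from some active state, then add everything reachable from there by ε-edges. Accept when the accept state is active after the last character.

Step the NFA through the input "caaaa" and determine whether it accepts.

Answer: REJECT

Steps:
S₀ = ε-closure({0}) = {0,1,2,4,5,6}
'c' @ 1: {1,3,4,5,6}  [accepting]
'a' @ 2: {7,8}
'a' @ 3: {9,10}
'a' @ 4: {}  — state set empty
rest 'a' ignored (set empty)
final: {}; accept 5 not in set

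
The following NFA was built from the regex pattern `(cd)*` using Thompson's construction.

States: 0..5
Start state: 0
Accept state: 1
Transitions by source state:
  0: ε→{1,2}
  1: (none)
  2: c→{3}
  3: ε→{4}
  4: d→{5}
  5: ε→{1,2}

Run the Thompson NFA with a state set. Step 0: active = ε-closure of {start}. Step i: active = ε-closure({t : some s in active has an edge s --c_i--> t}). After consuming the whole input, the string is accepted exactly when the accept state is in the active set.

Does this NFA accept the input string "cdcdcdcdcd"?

Answer: ACCEPT

Steps:
S₀ = ε-closure({0}) = {0,1,2}
'c' @ 1: {3,4}
'd' @ 2: {1,2,5}  [accepting]
'c' @ 3: {3,4}
'd' @ 4: {1,2,5}  [accepting]
'c' @ 5: {3,4}
'd' @ 6: {1,2,5}  [accepting]
'c' @ 7: {3,4}
'd' @ 8: {1,2,5}  [accepting]
'c' @ 9: {3,4}
'd' @ 10: {1,2,5}  [accepting]
after full input: {1,2,5}  (accept=1 in)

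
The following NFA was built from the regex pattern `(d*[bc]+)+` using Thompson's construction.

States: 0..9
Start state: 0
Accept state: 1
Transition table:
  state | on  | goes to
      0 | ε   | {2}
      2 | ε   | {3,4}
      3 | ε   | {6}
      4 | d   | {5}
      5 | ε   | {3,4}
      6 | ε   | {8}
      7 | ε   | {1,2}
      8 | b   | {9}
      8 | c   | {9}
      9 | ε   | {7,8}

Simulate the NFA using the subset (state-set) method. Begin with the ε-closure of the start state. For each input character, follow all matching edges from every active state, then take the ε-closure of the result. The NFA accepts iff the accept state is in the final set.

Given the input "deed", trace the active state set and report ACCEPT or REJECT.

Answer: REJECT

Trace:
initial (ε-close {0}): {0,2,3,4,6,8}
'd' @ 1: {3,4,5,6,8}
'e' @ 2: {}  — state set empty
rest 'ed' ignored (set empty)
final: {}; accept 1 not in set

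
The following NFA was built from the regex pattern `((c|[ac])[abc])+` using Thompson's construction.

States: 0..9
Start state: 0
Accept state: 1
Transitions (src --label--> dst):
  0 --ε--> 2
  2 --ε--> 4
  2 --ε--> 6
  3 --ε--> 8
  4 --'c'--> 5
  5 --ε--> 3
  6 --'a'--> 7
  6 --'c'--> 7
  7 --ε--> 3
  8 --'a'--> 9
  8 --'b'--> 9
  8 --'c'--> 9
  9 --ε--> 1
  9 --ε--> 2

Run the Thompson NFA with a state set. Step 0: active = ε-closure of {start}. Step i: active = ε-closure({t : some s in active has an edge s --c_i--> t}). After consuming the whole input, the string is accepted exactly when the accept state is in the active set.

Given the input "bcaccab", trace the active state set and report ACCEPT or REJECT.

Answer: REJECT

Steps:
S₀ = ε-closure({0}) = {0,2,4,6}
'b' @ 1: {}  — no active states
rest 'caccab' ignored (set empty)
final: {}; accept 1 not in set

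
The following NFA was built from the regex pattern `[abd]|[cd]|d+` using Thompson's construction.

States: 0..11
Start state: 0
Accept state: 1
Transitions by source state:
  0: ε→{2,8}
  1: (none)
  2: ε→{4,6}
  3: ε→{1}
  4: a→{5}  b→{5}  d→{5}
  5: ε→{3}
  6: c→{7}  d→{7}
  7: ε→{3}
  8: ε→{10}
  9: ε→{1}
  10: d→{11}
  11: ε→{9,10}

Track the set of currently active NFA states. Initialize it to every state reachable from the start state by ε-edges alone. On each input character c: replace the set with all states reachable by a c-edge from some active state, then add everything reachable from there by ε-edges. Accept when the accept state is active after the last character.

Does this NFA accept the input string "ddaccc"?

Answer: REJECT

Steps:
S₀ = ε-closure({0}) = {0,2,4,6,8,10}
'd' @ 1: {1,3,5,7,9,10,11}  (accept∈set)
'd' @ 2: {1,9,10,11}  (accept∈set)
'a' @ 3: {}  — dead — no transitions
rest 'ccc' ignored (set empty)
after full input: {}  (accept=1 not in)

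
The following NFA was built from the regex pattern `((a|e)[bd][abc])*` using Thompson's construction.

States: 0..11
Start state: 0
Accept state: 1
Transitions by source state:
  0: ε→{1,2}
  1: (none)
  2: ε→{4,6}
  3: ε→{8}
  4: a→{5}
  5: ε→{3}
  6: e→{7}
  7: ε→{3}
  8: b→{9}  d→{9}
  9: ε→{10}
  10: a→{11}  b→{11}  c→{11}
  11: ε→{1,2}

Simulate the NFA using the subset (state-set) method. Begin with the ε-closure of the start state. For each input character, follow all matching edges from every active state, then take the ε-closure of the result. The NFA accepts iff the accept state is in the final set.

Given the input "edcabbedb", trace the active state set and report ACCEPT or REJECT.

S₀ = ε-closure({0}) = {0,1,2,4,6}
'e' @ 1: {3,7,8}
'd' @ 2: {9,10}
'c' @ 3: {1,2,4,6,11}  (accept∈set)
'a' @ 4: {3,5,8}
'b' @ 5: {9,10}
'b' @ 6: {1,2,4,6,11}  (accept∈set)
'e' @ 7: {3,7,8}
'd' @ 8: {9,10}
'b' @ 9: {1,2,4,6,11}  (accept∈set)
final: {1,2,4,6,11}; accept 1 in set

Answer: ACCEPT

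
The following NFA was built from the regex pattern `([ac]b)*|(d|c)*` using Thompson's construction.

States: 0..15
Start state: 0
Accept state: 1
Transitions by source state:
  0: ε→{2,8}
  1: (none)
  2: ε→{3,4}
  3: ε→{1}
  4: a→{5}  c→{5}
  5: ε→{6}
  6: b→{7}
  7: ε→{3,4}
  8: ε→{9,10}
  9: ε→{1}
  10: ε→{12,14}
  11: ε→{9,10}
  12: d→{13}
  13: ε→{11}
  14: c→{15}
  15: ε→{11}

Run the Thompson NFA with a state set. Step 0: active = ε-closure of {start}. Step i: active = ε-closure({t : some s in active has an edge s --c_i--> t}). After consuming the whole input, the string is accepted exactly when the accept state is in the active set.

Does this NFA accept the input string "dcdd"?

start: ε-closure({0}) = {0,1,2,3,4,8,9,10,12,14}
'd' @ 1: {1,9,10,11,12,13,14}  (accept∈set)
'c' @ 2: {1,9,10,11,12,14,15}  (accept∈set)
'd' @ 3: {1,9,10,11,12,13,14}  (accept∈set)
'd' @ 4: {1,9,10,11,12,13,14}  (accept∈set)
after full input: {1,9,10,11,12,13,14}  (accept=1 in)

Answer: ACCEPT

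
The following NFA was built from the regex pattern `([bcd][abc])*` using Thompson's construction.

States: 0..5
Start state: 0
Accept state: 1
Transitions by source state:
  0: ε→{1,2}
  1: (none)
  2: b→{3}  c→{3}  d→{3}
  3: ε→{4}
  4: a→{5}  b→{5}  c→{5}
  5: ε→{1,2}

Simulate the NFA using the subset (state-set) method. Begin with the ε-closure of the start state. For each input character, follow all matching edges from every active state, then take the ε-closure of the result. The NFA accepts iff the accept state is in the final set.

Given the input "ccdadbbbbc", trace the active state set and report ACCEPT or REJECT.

Answer: ACCEPT

Derivation:
start: ε-closure({0}) = {0,1,2}
'c' @ 1: {3,4}
'c' @ 2: {1,2,5}  ✓accept
'd' @ 3: {3,4}
'a' @ 4: {1,2,5}  ✓accept
'd' @ 5: {3,4}
'b' @ 6: {1,2,5}  ✓accept
'b' @ 7: {3,4}
'b' @ 8: {1,2,5}  ✓accept
'b' @ 9: {3,4}
'c' @ 10: {1,2,5}  ✓accept
after full input: {1,2,5}  (accept=1 in)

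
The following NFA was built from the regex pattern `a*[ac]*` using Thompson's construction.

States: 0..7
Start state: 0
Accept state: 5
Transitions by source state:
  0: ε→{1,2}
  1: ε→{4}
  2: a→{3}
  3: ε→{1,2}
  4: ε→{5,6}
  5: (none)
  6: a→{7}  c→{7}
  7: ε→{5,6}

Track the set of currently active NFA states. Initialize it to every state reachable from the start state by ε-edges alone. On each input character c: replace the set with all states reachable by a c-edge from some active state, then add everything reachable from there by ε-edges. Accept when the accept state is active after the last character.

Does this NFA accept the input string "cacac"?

Answer: ACCEPT

Derivation:
initial (ε-close {0}): {0,1,2,4,5,6}
'c' @ 1: {5,6,7}  (accept∈set)
'a' @ 2: {5,6,7}  (accept∈set)
'c' @ 3: {5,6,7}  (accept∈set)
'a' @ 4: {5,6,7}  (accept∈set)
'c' @ 5: {5,6,7}  (accept∈set)
end set {5,6,7} — state 5 in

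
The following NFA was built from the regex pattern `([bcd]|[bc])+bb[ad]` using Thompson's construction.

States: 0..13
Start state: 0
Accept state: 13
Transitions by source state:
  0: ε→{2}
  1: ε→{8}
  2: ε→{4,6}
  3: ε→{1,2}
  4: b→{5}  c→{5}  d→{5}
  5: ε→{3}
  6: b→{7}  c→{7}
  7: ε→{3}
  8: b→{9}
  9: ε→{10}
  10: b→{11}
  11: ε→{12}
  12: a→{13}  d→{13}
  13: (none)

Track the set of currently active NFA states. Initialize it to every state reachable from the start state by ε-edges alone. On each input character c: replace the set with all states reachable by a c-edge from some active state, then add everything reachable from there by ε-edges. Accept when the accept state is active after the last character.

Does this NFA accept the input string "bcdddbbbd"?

Answer: ACCEPT

Derivation:
S₀ = ε-closure({0}) = {0,2,4,6}
'b' @ 1: {1,2,3,4,5,6,7,8}
'c' @ 2: {1,2,3,4,5,6,7,8}
'd' @ 3: {1,2,3,4,5,6,8}
'd' @ 4: {1,2,3,4,5,6,8}
'd' @ 5: {1,2,3,4,5,6,8}
'b' @ 6: {1,2,3,4,5,6,7,8,9,10}
'b' @ 7: {1,2,3,4,5,6,7,8,9,10,11,12}
'b' @ 8: {1,2,3,4,5,6,7,8,9,10,11,12}
'd' @ 9: {1,2,3,4,5,6,8,13}  ✓accept
end set {1,2,3,4,5,6,8,13} — state 13 in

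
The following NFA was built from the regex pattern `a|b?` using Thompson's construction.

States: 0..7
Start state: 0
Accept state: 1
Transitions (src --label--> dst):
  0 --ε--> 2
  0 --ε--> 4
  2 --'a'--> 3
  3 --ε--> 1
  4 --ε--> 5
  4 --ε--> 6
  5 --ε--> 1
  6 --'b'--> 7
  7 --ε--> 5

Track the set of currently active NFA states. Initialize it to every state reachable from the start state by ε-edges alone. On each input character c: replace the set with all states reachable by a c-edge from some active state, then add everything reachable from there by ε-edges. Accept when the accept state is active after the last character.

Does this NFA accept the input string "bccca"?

S₀ = ε-closure({0}) = {0,1,2,4,5,6}
'b' @ 1: {1,5,7}  [accepting]
'c' @ 2: {}  — state set empty
rest 'cca' ignored (set empty)
end set {} — state 1 not in

Answer: REJECT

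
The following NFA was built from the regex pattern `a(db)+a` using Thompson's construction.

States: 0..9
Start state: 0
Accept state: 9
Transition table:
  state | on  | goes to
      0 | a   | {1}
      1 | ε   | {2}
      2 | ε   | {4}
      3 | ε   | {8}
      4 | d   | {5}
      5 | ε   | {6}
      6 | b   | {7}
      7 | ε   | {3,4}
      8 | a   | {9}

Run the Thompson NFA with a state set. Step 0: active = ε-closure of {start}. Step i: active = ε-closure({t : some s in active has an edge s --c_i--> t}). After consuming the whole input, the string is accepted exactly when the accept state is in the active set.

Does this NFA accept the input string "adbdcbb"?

initial (ε-close {0}): {0}
'a' @ 1: {1,2,4}
'd' @ 2: {5,6}
'b' @ 3: {3,4,7,8}
'd' @ 4: {5,6}
'c' @ 5: {}  — dead — no transitions
rest 'bb' ignored (set empty)
after full input: {}  (accept=9 not in)

Answer: REJECT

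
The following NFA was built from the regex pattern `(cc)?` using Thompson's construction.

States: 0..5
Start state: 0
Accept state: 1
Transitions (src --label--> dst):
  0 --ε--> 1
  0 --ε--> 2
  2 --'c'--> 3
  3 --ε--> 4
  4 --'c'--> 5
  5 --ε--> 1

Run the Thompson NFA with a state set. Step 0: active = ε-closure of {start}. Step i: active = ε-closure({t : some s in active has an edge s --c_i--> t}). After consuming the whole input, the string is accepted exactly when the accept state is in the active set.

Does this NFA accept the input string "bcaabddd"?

start: ε-closure({0}) = {0,1,2}
'b' @ 1: {}  — state set empty
rest 'caabddd' ignored (set empty)
final: {}; accept 1 not in set

Answer: REJECT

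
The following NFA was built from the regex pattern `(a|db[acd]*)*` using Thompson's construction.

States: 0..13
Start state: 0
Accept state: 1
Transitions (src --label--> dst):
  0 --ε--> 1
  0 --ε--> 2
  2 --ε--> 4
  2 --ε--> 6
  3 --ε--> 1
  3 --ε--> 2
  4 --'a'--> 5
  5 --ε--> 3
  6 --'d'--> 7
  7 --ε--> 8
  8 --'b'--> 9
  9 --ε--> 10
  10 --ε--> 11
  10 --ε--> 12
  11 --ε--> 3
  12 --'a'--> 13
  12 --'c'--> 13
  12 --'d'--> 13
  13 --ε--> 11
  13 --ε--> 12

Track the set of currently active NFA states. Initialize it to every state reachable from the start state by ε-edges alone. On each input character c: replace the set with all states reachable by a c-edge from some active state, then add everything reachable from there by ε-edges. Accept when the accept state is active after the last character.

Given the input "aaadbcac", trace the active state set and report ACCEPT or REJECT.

Answer: ACCEPT

Steps:
start: ε-closure({0}) = {0,1,2,4,6}
'a' @ 1: {1,2,3,4,5,6}  [accepting]
'a' @ 2: {1,2,3,4,5,6}  [accepting]
'a' @ 3: {1,2,3,4,5,6}  [accepting]
'd' @ 4: {7,8}
'b' @ 5: {1,2,3,4,6,9,10,11,12}  [accepting]
'c' @ 6: {1,2,3,4,6,11,12,13}  [accepting]
'a' @ 7: {1,2,3,4,5,6,11,12,13}  [accepting]
'c' @ 8: {1,2,3,4,6,11,12,13}  [accepting]
end set {1,2,3,4,6,11,12,13} — state 1 in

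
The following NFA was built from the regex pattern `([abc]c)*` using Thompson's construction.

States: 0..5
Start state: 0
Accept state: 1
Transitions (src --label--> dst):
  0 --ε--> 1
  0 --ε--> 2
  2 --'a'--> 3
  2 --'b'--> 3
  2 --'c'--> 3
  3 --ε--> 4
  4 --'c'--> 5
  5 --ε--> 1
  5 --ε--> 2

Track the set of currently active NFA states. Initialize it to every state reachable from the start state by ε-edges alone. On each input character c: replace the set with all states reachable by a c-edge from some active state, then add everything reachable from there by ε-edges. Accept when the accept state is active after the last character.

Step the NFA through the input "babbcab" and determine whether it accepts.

Answer: REJECT

Trace:
S₀ = ε-closure({0}) = {0,1,2}
'b' @ 1: {3,4}
'a' @ 2: {}  — state set empty
rest 'bbcab' ignored (set empty)
after full input: {}  (accept=1 not in)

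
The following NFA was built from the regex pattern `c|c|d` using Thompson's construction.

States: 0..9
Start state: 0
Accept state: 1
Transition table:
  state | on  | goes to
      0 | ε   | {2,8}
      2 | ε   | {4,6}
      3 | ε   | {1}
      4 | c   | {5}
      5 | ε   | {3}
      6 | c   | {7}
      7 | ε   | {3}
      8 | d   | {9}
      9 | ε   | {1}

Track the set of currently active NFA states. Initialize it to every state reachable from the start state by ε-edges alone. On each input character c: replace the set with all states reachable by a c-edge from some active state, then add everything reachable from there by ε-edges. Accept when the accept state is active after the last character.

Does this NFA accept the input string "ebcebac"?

S₀ = ε-closure({0}) = {0,2,4,6,8}
'e' @ 1: {}  — state set empty
rest 'bcebac' ignored (set empty)
end set {} — state 1 not in

Answer: REJECT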